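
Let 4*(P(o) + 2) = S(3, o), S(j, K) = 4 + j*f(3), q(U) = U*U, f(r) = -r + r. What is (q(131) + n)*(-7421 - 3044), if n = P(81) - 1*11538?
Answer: -58834230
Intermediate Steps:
f(r) = 0
q(U) = U²
S(j, K) = 4 (S(j, K) = 4 + j*0 = 4 + 0 = 4)
P(o) = -1 (P(o) = -2 + (¼)*4 = -2 + 1 = -1)
n = -11539 (n = -1 - 1*11538 = -1 - 11538 = -11539)
(q(131) + n)*(-7421 - 3044) = (131² - 11539)*(-7421 - 3044) = (17161 - 11539)*(-10465) = 5622*(-10465) = -58834230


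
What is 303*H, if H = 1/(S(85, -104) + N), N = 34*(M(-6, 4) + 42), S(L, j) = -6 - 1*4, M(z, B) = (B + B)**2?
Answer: 101/1198 ≈ 0.084307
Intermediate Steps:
M(z, B) = 4*B**2 (M(z, B) = (2*B)**2 = 4*B**2)
S(L, j) = -10 (S(L, j) = -6 - 4 = -10)
N = 3604 (N = 34*(4*4**2 + 42) = 34*(4*16 + 42) = 34*(64 + 42) = 34*106 = 3604)
H = 1/3594 (H = 1/(-10 + 3604) = 1/3594 ≈ 0.00027824)
303*H = 303*(1/3594) = 101/1198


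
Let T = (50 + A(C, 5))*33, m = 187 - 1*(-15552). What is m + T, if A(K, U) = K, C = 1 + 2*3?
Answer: 17620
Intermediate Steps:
C = 7 (C = 1 + 6 = 7)
m = 15739 (m = 187 + 15552 = 15739)
T = 1881 (T = (50 + 7)*33 = 57*33 = 1881)
m + T = 15739 + 1881 = 17620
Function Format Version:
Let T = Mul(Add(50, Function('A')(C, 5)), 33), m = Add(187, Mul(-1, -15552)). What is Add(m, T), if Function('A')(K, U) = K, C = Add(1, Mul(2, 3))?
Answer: 17620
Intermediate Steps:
C = 7 (C = Add(1, 6) = 7)
m = 15739 (m = Add(187, 15552) = 15739)
T = 1881 (T = Mul(Add(50, 7), 33) = Mul(57, 33) = 1881)
Add(m, T) = Add(15739, 1881) = 17620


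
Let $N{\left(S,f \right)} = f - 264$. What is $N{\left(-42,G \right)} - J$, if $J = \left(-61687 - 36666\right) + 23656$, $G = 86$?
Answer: $74519$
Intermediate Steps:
$N{\left(S,f \right)} = -264 + f$
$J = -74697$ ($J = -98353 + 23656 = -74697$)
$N{\left(-42,G \right)} - J = \left(-264 + 86\right) - -74697 = -178 + 74697 = 74519$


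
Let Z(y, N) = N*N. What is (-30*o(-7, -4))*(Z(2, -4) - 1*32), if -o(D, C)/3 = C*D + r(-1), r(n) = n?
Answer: -38880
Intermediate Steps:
Z(y, N) = N²
o(D, C) = 3 - 3*C*D (o(D, C) = -3*(C*D - 1) = -3*(-1 + C*D) = 3 - 3*C*D)
(-30*o(-7, -4))*(Z(2, -4) - 1*32) = (-30*(3 - 3*(-4)*(-7)))*((-4)² - 1*32) = (-30*(3 - 84))*(16 - 32) = -30*(-81)*(-16) = 2430*(-16) = -38880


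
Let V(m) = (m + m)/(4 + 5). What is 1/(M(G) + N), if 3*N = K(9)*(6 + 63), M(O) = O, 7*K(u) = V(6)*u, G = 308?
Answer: 7/2432 ≈ 0.0028783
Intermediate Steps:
V(m) = 2*m/9 (V(m) = (2*m)/9 = (2*m)*(1/9) = 2*m/9)
K(u) = 4*u/21 (K(u) = (((2/9)*6)*u)/7 = (4*u/3)/7 = 4*u/21)
N = 276/7 (N = (((4/21)*9)*(6 + 63))/3 = ((12/7)*69)/3 = (1/3)*(828/7) = 276/7 ≈ 39.429)
1/(M(G) + N) = 1/(308 + 276/7) = 1/(2432/7) = 7/2432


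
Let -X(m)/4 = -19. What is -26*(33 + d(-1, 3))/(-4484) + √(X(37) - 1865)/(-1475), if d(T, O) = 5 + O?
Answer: 533/2242 - I*√1789/1475 ≈ 0.23773 - 0.028676*I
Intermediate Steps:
X(m) = 76 (X(m) = -4*(-19) = 76)
-26*(33 + d(-1, 3))/(-4484) + √(X(37) - 1865)/(-1475) = -26*(33 + (5 + 3))/(-4484) + √(76 - 1865)/(-1475) = -26*(33 + 8)*(-1/4484) + √(-1789)*(-1/1475) = -26*41*(-1/4484) + (I*√1789)*(-1/1475) = -1066*(-1/4484) - I*√1789/1475 = 533/2242 - I*√1789/1475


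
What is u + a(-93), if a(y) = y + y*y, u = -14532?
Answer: -5976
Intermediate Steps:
a(y) = y + y²
u + a(-93) = -14532 - 93*(1 - 93) = -14532 - 93*(-92) = -14532 + 8556 = -5976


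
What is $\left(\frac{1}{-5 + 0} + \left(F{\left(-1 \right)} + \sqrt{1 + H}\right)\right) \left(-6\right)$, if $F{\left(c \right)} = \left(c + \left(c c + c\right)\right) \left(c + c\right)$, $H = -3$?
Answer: $- \frac{54}{5} - 6 i \sqrt{2} \approx -10.8 - 8.4853 i$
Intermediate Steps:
$F{\left(c \right)} = 2 c \left(c^{2} + 2 c\right)$ ($F{\left(c \right)} = \left(c + \left(c^{2} + c\right)\right) 2 c = \left(c + \left(c + c^{2}\right)\right) 2 c = \left(c^{2} + 2 c\right) 2 c = 2 c \left(c^{2} + 2 c\right)$)
$\left(\frac{1}{-5 + 0} + \left(F{\left(-1 \right)} + \sqrt{1 + H}\right)\right) \left(-6\right) = \left(\frac{1}{-5 + 0} + \left(2 \left(-1\right)^{2} \left(2 - 1\right) + \sqrt{1 - 3}\right)\right) \left(-6\right) = \left(\frac{1}{-5} + \left(2 \cdot 1 \cdot 1 + \sqrt{-2}\right)\right) \left(-6\right) = \left(- \frac{1}{5} + \left(2 + i \sqrt{2}\right)\right) \left(-6\right) = \left(\frac{9}{5} + i \sqrt{2}\right) \left(-6\right) = - \frac{54}{5} - 6 i \sqrt{2}$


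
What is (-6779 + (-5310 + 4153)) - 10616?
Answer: -18552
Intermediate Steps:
(-6779 + (-5310 + 4153)) - 10616 = (-6779 - 1157) - 10616 = -7936 - 10616 = -18552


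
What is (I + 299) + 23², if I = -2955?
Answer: -2127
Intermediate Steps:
(I + 299) + 23² = (-2955 + 299) + 23² = -2656 + 529 = -2127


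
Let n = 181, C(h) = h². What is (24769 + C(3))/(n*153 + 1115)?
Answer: 953/1108 ≈ 0.86011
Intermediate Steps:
(24769 + C(3))/(n*153 + 1115) = (24769 + 3²)/(181*153 + 1115) = (24769 + 9)/(27693 + 1115) = 24778/28808 = 24778*(1/28808) = 953/1108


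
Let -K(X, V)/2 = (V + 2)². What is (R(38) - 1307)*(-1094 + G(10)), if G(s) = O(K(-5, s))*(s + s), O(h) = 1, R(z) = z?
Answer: 1362906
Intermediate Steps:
K(X, V) = -2*(2 + V)² (K(X, V) = -2*(V + 2)² = -2*(2 + V)²)
G(s) = 2*s (G(s) = 1*(s + s) = 1*(2*s) = 2*s)
(R(38) - 1307)*(-1094 + G(10)) = (38 - 1307)*(-1094 + 2*10) = -1269*(-1094 + 20) = -1269*(-1074) = 1362906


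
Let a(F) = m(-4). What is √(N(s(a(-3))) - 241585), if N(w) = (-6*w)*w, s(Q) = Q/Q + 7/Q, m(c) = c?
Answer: 7*I*√78886/4 ≈ 491.52*I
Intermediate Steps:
a(F) = -4
s(Q) = 1 + 7/Q
N(w) = -6*w²
√(N(s(a(-3))) - 241585) = √(-6*(7 - 4)²/16 - 241585) = √(-6*(-¼*3)² - 241585) = √(-6*(-¾)² - 241585) = √(-6*9/16 - 241585) = √(-27/8 - 241585) = √(-1932707/8) = 7*I*√78886/4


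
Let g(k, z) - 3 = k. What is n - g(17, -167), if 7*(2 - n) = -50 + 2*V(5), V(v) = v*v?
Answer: -18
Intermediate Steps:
V(v) = v²
g(k, z) = 3 + k
n = 2 (n = 2 - (-50 + 2*5²)/7 = 2 - (-50 + 2*25)/7 = 2 - (-50 + 50)/7 = 2 - ⅐*0 = 2 + 0 = 2)
n - g(17, -167) = 2 - (3 + 17) = 2 - 1*20 = 2 - 20 = -18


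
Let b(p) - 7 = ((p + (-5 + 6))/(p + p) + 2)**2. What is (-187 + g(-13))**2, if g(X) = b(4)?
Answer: 122744241/4096 ≈ 29967.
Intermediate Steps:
b(p) = 7 + (2 + (1 + p)/(2*p))**2 (b(p) = 7 + ((p + (-5 + 6))/(p + p) + 2)**2 = 7 + ((p + 1)/((2*p)) + 2)**2 = 7 + ((1 + p)*(1/(2*p)) + 2)**2 = 7 + ((1 + p)/(2*p) + 2)**2 = 7 + (2 + (1 + p)/(2*p))**2)
g(X) = 889/64 (g(X) = (1/4)*(1 + 10*4 + 53*4**2)/4**2 = (1/4)*(1/16)*(1 + 40 + 53*16) = (1/4)*(1/16)*(1 + 40 + 848) = (1/4)*(1/16)*889 = 889/64)
(-187 + g(-13))**2 = (-187 + 889/64)**2 = (-11079/64)**2 = 122744241/4096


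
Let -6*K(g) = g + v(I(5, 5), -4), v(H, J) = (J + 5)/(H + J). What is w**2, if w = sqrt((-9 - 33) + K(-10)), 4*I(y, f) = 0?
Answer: -967/24 ≈ -40.292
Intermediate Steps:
I(y, f) = 0 (I(y, f) = (1/4)*0 = 0)
v(H, J) = (5 + J)/(H + J)
K(g) = 1/24 - g/6 (K(g) = -(g + (5 - 4)/(0 - 4))/6 = -(g + 1/(-4))/6 = -(g - 1/4*1)/6 = -(g - 1/4)/6 = -(-1/4 + g)/6 = 1/24 - g/6)
w = I*sqrt(5802)/12 (w = sqrt((-9 - 33) + (1/24 - 1/6*(-10))) = sqrt(-42 + (1/24 + 5/3)) = sqrt(-42 + 41/24) = sqrt(-967/24) = I*sqrt(5802)/12 ≈ 6.3476*I)
w**2 = (I*sqrt(5802)/12)**2 = -967/24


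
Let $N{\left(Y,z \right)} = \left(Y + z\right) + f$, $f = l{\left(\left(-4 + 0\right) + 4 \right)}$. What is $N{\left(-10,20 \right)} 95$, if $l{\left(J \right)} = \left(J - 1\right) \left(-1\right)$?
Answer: $1045$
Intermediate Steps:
$l{\left(J \right)} = 1 - J$ ($l{\left(J \right)} = \left(-1 + J\right) \left(-1\right) = 1 - J$)
$f = 1$ ($f = 1 - \left(\left(-4 + 0\right) + 4\right) = 1 - \left(-4 + 4\right) = 1 - 0 = 1 + 0 = 1$)
$N{\left(Y,z \right)} = 1 + Y + z$ ($N{\left(Y,z \right)} = \left(Y + z\right) + 1 = 1 + Y + z$)
$N{\left(-10,20 \right)} 95 = \left(1 - 10 + 20\right) 95 = 11 \cdot 95 = 1045$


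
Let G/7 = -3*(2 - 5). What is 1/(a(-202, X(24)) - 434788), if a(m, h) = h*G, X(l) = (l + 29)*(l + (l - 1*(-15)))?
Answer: -1/224431 ≈ -4.4557e-6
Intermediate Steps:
G = 63 (G = 7*(-3*(2 - 5)) = 7*(-3*(-3)) = 7*9 = 63)
X(l) = (15 + 2*l)*(29 + l) (X(l) = (29 + l)*(l + (l + 15)) = (29 + l)*(l + (15 + l)) = (29 + l)*(15 + 2*l) = (15 + 2*l)*(29 + l))
a(m, h) = 63*h (a(m, h) = h*63 = 63*h)
1/(a(-202, X(24)) - 434788) = 1/(63*(435 + 2*24² + 73*24) - 434788) = 1/(63*(435 + 2*576 + 1752) - 434788) = 1/(63*(435 + 1152 + 1752) - 434788) = 1/(63*3339 - 434788) = 1/(210357 - 434788) = 1/(-224431) = -1/224431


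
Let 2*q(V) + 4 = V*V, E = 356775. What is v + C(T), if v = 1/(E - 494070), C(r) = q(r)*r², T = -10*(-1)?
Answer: 659015999/137295 ≈ 4800.0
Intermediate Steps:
T = 10
q(V) = -2 + V²/2 (q(V) = -2 + (V*V)/2 = -2 + V²/2)
C(r) = r²*(-2 + r²/2) (C(r) = (-2 + r²/2)*r² = r²*(-2 + r²/2))
v = -1/137295 (v = 1/(356775 - 494070) = 1/(-137295) = -1/137295 ≈ -7.2836e-6)
v + C(T) = -1/137295 + (½)*10²*(-4 + 10²) = -1/137295 + (½)*100*(-4 + 100) = -1/137295 + (½)*100*96 = -1/137295 + 4800 = 659015999/137295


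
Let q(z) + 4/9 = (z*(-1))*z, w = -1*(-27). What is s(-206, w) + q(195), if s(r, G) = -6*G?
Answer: -343687/9 ≈ -38187.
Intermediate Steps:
w = 27
q(z) = -4/9 - z**2 (q(z) = -4/9 + (z*(-1))*z = -4/9 + (-z)*z = -4/9 - z**2)
s(-206, w) + q(195) = -6*27 + (-4/9 - 1*195**2) = -162 + (-4/9 - 1*38025) = -162 + (-4/9 - 38025) = -162 - 342229/9 = -343687/9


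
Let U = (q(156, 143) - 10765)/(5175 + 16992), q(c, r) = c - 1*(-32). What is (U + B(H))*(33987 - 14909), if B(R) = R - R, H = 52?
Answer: -201788006/22167 ≈ -9103.1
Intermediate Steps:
q(c, r) = 32 + c (q(c, r) = c + 32 = 32 + c)
B(R) = 0
U = -10577/22167 (U = ((32 + 156) - 10765)/(5175 + 16992) = (188 - 10765)/22167 = -10577*1/22167 = -10577/22167 ≈ -0.47715)
(U + B(H))*(33987 - 14909) = (-10577/22167 + 0)*(33987 - 14909) = -10577/22167*19078 = -201788006/22167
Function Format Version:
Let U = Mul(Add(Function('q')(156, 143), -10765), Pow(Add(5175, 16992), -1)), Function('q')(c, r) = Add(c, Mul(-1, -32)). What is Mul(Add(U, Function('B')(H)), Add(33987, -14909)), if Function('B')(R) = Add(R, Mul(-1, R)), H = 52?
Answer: Rational(-201788006, 22167) ≈ -9103.1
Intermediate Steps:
Function('q')(c, r) = Add(32, c) (Function('q')(c, r) = Add(c, 32) = Add(32, c))
Function('B')(R) = 0
U = Rational(-10577, 22167) (U = Mul(Add(Add(32, 156), -10765), Pow(Add(5175, 16992), -1)) = Mul(Add(188, -10765), Pow(22167, -1)) = Mul(-10577, Rational(1, 22167)) = Rational(-10577, 22167) ≈ -0.47715)
Mul(Add(U, Function('B')(H)), Add(33987, -14909)) = Mul(Add(Rational(-10577, 22167), 0), Add(33987, -14909)) = Mul(Rational(-10577, 22167), 19078) = Rational(-201788006, 22167)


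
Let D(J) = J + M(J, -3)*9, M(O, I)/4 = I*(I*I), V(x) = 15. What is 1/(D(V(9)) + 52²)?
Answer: 1/1747 ≈ 0.00057241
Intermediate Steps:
M(O, I) = 4*I³ (M(O, I) = 4*(I*(I*I)) = 4*(I*I²) = 4*I³)
D(J) = -972 + J (D(J) = J + (4*(-3)³)*9 = J + (4*(-27))*9 = J - 108*9 = J - 972 = -972 + J)
1/(D(V(9)) + 52²) = 1/((-972 + 15) + 52²) = 1/(-957 + 2704) = 1/1747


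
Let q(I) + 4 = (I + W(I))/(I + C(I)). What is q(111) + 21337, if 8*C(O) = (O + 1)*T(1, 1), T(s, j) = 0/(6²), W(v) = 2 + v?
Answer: 2368187/111 ≈ 21335.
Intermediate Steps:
T(s, j) = 0 (T(s, j) = 0/36 = 0*(1/36) = 0)
C(O) = 0 (C(O) = ((O + 1)*0)/8 = ((1 + O)*0)/8 = (⅛)*0 = 0)
q(I) = -4 + (2 + 2*I)/I (q(I) = -4 + (I + (2 + I))/(I + 0) = -4 + (2 + 2*I)/I)
q(111) + 21337 = (-2 + 2/111) + 21337 = -220/111 + 21337 = 2368187/111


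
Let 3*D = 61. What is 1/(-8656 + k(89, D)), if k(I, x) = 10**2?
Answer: -1/8556 ≈ -0.00011688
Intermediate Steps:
D = 61/3 (D = (1/3)*61 = 61/3 ≈ 20.333)
k(I, x) = 100
1/(-8656 + k(89, D)) = 1/(-8656 + 100) = 1/(-8556) = -1/8556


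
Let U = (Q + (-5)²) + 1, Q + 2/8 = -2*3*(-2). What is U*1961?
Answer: 296111/4 ≈ 74028.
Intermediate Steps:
Q = 47/4 (Q = -¼ - 2*3*(-2) = -¼ - 6*(-2) = -¼ + 12 = 47/4 ≈ 11.750)
U = 151/4 (U = (47/4 + (-5)²) + 1 = (47/4 + 25) + 1 = 147/4 + 1 = 151/4 ≈ 37.750)
U*1961 = (151/4)*1961 = 296111/4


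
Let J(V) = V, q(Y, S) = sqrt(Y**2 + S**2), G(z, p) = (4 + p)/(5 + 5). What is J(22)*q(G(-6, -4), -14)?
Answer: 308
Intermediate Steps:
G(z, p) = 2/5 + p/10 (G(z, p) = (4 + p)/10 = (4 + p)*(1/10) = 2/5 + p/10)
q(Y, S) = sqrt(S**2 + Y**2)
J(22)*q(G(-6, -4), -14) = 22*sqrt((-14)**2 + (2/5 + (1/10)*(-4))**2) = 22*sqrt(196 + (2/5 - 2/5)**2) = 22*sqrt(196 + 0**2) = 22*sqrt(196 + 0) = 22*sqrt(196) = 22*14 = 308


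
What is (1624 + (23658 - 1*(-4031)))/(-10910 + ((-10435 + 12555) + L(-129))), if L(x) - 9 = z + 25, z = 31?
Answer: -29313/8725 ≈ -3.3597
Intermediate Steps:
L(x) = 65 (L(x) = 9 + (31 + 25) = 9 + 56 = 65)
(1624 + (23658 - 1*(-4031)))/(-10910 + ((-10435 + 12555) + L(-129))) = (1624 + (23658 - 1*(-4031)))/(-10910 + ((-10435 + 12555) + 65)) = (1624 + (23658 + 4031))/(-10910 + (2120 + 65)) = (1624 + 27689)/(-10910 + 2185) = 29313/(-8725) = 29313*(-1/8725) = -29313/8725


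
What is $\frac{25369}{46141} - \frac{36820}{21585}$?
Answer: $- \frac{230264351}{199190697} \approx -1.156$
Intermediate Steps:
$\frac{25369}{46141} - \frac{36820}{21585} = 25369 \cdot \frac{1}{46141} - \frac{7364}{4317} = \frac{25369}{46141} - \frac{7364}{4317} = - \frac{230264351}{199190697}$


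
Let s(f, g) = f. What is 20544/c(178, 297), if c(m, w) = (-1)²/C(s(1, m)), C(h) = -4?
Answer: -82176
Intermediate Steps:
c(m, w) = -¼ (c(m, w) = (-1)²/(-4) = 1*(-¼) = -¼)
20544/c(178, 297) = 20544/(-¼) = 20544*(-4) = -82176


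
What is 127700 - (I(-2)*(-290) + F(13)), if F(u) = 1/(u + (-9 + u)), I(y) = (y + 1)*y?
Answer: 2180759/17 ≈ 1.2828e+5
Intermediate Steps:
I(y) = y*(1 + y) (I(y) = (1 + y)*y = y*(1 + y))
F(u) = 1/(-9 + 2*u)
127700 - (I(-2)*(-290) + F(13)) = 127700 - (-2*(1 - 2)*(-290) + 1/(-9 + 2*13)) = 127700 - (-2*(-1)*(-290) + 1/(-9 + 26)) = 127700 - (2*(-290) + 1/17) = 127700 - (-580 + 1/17) = 127700 - 1*(-9859/17) = 127700 + 9859/17 = 2180759/17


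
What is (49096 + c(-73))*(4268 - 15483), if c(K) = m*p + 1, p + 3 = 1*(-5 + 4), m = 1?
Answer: -550577995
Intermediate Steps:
p = -4 (p = -3 + 1*(-5 + 4) = -3 + 1*(-1) = -3 - 1 = -4)
c(K) = -3 (c(K) = 1*(-4) + 1 = -4 + 1 = -3)
(49096 + c(-73))*(4268 - 15483) = (49096 - 3)*(4268 - 15483) = 49093*(-11215) = -550577995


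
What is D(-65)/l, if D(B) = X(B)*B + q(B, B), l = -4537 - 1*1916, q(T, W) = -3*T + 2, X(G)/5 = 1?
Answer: 128/6453 ≈ 0.019836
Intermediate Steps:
X(G) = 5 (X(G) = 5*1 = 5)
q(T, W) = 2 - 3*T
l = -6453 (l = -4537 - 1916 = -6453)
D(B) = 2 + 2*B (D(B) = 5*B + (2 - 3*B) = 2 + 2*B)
D(-65)/l = (2 + 2*(-65))/(-6453) = (2 - 130)*(-1/6453) = -128*(-1/6453) = 128/6453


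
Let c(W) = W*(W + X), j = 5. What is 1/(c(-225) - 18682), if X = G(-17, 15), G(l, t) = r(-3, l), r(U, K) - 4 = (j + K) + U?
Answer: 1/34418 ≈ 2.9055e-5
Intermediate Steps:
r(U, K) = 9 + K + U (r(U, K) = 4 + ((5 + K) + U) = 4 + (5 + K + U) = 9 + K + U)
G(l, t) = 6 + l (G(l, t) = 9 + l - 3 = 6 + l)
X = -11 (X = 6 - 17 = -11)
c(W) = W*(-11 + W) (c(W) = W*(W - 11) = W*(-11 + W))
1/(c(-225) - 18682) = 1/(-225*(-11 - 225) - 18682) = 1/(-225*(-236) - 18682) = 1/(53100 - 18682) = 1/34418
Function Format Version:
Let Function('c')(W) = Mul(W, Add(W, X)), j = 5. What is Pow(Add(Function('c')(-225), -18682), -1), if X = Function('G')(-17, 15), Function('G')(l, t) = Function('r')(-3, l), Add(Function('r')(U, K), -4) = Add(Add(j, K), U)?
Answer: Rational(1, 34418) ≈ 2.9055e-5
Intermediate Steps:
Function('r')(U, K) = Add(9, K, U) (Function('r')(U, K) = Add(4, Add(Add(5, K), U)) = Add(4, Add(5, K, U)) = Add(9, K, U))
Function('G')(l, t) = Add(6, l) (Function('G')(l, t) = Add(9, l, -3) = Add(6, l))
X = -11 (X = Add(6, -17) = -11)
Function('c')(W) = Mul(W, Add(-11, W)) (Function('c')(W) = Mul(W, Add(W, -11)) = Mul(W, Add(-11, W)))
Pow(Add(Function('c')(-225), -18682), -1) = Pow(Add(Mul(-225, Add(-11, -225)), -18682), -1) = Pow(Add(Mul(-225, -236), -18682), -1) = Pow(Add(53100, -18682), -1) = Pow(34418, -1) = Rational(1, 34418)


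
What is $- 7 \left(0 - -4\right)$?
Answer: $-28$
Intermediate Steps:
$- 7 \left(0 - -4\right) = - 7 \left(0 + 4\right) = \left(-7\right) 4 = -28$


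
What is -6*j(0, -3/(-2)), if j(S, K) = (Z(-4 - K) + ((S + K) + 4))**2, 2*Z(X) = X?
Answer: -363/8 ≈ -45.375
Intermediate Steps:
Z(X) = X/2
j(S, K) = (2 + S + K/2)**2 (j(S, K) = ((-4 - K)/2 + ((S + K) + 4))**2 = ((-2 - K/2) + ((K + S) + 4))**2 = ((-2 - K/2) + (4 + K + S))**2 = (2 + S + K/2)**2)
-6*j(0, -3/(-2)) = -3*(4 - 3/(-2) + 2*0)**2/2 = -3*(4 - 3*(-1/2) + 0)**2/2 = -3*(4 + 3/2 + 0)**2/2 = -3*(11/2)**2/2 = -3*121/(2*4) = -6*121/16 = -363/8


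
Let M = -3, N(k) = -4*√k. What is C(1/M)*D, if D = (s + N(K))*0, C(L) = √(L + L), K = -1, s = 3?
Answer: 0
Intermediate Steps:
C(L) = √2*√L (C(L) = √(2*L) = √2*√L)
D = 0 (D = (3 - 4*I)*0 = 0)
C(1/M)*D = (√2*√(1/(-3)))*0 = (√2*√(-⅓))*0 = (√2*(I*√3/3))*0 = (I*√6/3)*0 = 0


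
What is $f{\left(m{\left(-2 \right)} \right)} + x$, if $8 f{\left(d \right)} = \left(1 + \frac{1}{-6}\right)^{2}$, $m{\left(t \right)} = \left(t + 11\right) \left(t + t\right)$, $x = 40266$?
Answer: $\frac{11596633}{288} \approx 40266.0$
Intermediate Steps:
$m{\left(t \right)} = 2 t \left(11 + t\right)$ ($m{\left(t \right)} = \left(11 + t\right) 2 t = 2 t \left(11 + t\right)$)
$f{\left(d \right)} = \frac{25}{288}$ ($f{\left(d \right)} = \frac{\left(1 + \frac{1}{-6}\right)^{2}}{8} = \frac{\left(1 - \frac{1}{6}\right)^{2}}{8} = \frac{\left(\frac{5}{6}\right)^{2}}{8} = \frac{1}{8} \cdot \frac{25}{36} = \frac{25}{288}$)
$f{\left(m{\left(-2 \right)} \right)} + x = \frac{25}{288} + 40266 = \frac{11596633}{288}$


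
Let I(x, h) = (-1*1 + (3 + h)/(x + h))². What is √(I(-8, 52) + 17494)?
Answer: √279905/4 ≈ 132.27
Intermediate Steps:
I(x, h) = (-1 + (3 + h)/(h + x))²
√(I(-8, 52) + 17494) = √((-3 - 8)²/(52 - 8)² + 17494) = √((-11)²/44² + 17494) = √(121*(1/1936) + 17494) = √(1/16 + 17494) = √(279905/16) = √279905/4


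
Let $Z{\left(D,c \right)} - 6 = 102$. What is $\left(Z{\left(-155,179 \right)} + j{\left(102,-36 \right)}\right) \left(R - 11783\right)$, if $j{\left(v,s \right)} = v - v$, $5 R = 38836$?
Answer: $- \frac{2168532}{5} \approx -4.3371 \cdot 10^{5}$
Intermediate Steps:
$R = \frac{38836}{5}$ ($R = \frac{1}{5} \cdot 38836 = \frac{38836}{5} \approx 7767.2$)
$Z{\left(D,c \right)} = 108$ ($Z{\left(D,c \right)} = 6 + 102 = 108$)
$j{\left(v,s \right)} = 0$
$\left(Z{\left(-155,179 \right)} + j{\left(102,-36 \right)}\right) \left(R - 11783\right) = \left(108 + 0\right) \left(\frac{38836}{5} - 11783\right) = 108 \left(- \frac{20079}{5}\right) = - \frac{2168532}{5}$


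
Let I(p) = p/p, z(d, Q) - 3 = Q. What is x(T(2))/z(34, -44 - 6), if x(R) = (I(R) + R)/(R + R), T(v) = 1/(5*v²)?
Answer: -21/94 ≈ -0.22340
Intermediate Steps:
z(d, Q) = 3 + Q
I(p) = 1
T(v) = 1/(5*v²) (T(v) = 1*(1/(5*v²)) = 1/(5*v²))
x(R) = (1 + R)/(2*R) (x(R) = (1 + R)/(R + R) = (1 + R)/((2*R)) = (1 + R)*(1/(2*R)) = (1 + R)/(2*R))
x(T(2))/z(34, -44 - 6) = ((1 + (⅕)/2²)/(2*(((⅕)/2²))))/(3 + (-44 - 6)) = ((1 + (⅕)*(¼))/(2*(((⅕)*(¼)))))/(3 - 50) = ((1 + 1/20)/(2*(1/20)))/(-47) = ((½)*20*(21/20))*(-1/47) = (21/2)*(-1/47) = -21/94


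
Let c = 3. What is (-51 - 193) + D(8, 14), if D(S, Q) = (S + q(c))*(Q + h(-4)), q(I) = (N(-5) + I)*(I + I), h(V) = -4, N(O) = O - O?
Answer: 16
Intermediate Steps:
N(O) = 0
q(I) = 2*I² (q(I) = (0 + I)*(I + I) = I*(2*I) = 2*I²)
D(S, Q) = (-4 + Q)*(18 + S) (D(S, Q) = (S + 2*3²)*(Q - 4) = (S + 2*9)*(-4 + Q) = (S + 18)*(-4 + Q) = (18 + S)*(-4 + Q) = (-4 + Q)*(18 + S))
(-51 - 193) + D(8, 14) = (-51 - 193) + (-72 - 4*8 + 18*14 + 14*8) = -244 + (-72 - 32 + 252 + 112) = -244 + 260 = 16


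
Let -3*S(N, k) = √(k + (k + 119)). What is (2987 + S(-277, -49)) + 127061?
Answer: 130048 - √21/3 ≈ 1.3005e+5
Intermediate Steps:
S(N, k) = -√(119 + 2*k)/3 (S(N, k) = -√(k + (k + 119))/3 = -√(k + (119 + k))/3 = -√(119 + 2*k)/3)
(2987 + S(-277, -49)) + 127061 = (2987 - √(119 + 2*(-49))/3) + 127061 = (2987 - √(119 - 98)/3) + 127061 = (2987 - √21/3) + 127061 = 130048 - √21/3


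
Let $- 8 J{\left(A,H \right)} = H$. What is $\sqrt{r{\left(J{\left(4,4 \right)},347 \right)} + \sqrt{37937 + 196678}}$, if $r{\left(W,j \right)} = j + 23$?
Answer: $\sqrt{370 + \sqrt{234615}} \approx 29.23$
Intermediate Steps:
$J{\left(A,H \right)} = - \frac{H}{8}$
$r{\left(W,j \right)} = 23 + j$
$\sqrt{r{\left(J{\left(4,4 \right)},347 \right)} + \sqrt{37937 + 196678}} = \sqrt{\left(23 + 347\right) + \sqrt{37937 + 196678}} = \sqrt{370 + \sqrt{234615}}$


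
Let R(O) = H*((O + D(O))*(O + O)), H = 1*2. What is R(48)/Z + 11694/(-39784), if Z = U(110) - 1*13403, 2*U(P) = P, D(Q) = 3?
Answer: -68207055/66379604 ≈ -1.0275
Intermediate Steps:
U(P) = P/2
H = 2
R(O) = 4*O*(3 + O) (R(O) = 2*((O + 3)*(O + O)) = 2*((3 + O)*(2*O)) = 2*(2*O*(3 + O)) = 4*O*(3 + O))
Z = -13348 (Z = (½)*110 - 1*13403 = 55 - 13403 = -13348)
R(48)/Z + 11694/(-39784) = (4*48*(3 + 48))/(-13348) + 11694/(-39784) = (4*48*51)*(-1/13348) + 11694*(-1/39784) = 9792*(-1/13348) - 5847/19892 = -2448/3337 - 5847/19892 = -68207055/66379604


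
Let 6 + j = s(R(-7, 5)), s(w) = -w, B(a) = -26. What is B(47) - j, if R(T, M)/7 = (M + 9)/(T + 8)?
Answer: 78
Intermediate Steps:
R(T, M) = 7*(9 + M)/(8 + T) (R(T, M) = 7*((M + 9)/(T + 8)) = 7*((9 + M)/(8 + T)) = 7*(9 + M)/(8 + T))
j = -104 (j = -6 - 7*(9 + 5)/(8 - 7) = -6 - 7*14/1 = -6 - 7*14 = -6 - 1*98 = -6 - 98 = -104)
B(47) - j = -26 - 1*(-104) = -26 + 104 = 78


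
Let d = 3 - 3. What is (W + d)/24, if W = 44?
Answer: 11/6 ≈ 1.8333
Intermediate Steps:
d = 0
(W + d)/24 = (44 + 0)/24 = (1/24)*44 = 11/6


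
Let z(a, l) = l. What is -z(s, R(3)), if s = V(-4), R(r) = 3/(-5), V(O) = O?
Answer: ⅗ ≈ 0.60000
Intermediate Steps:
R(r) = -⅗ (R(r) = 3*(-⅕) = -⅗)
s = -4
-z(s, R(3)) = -1*(-⅗) = ⅗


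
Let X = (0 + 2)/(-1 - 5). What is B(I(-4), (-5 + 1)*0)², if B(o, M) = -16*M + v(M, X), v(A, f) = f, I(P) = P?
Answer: ⅑ ≈ 0.11111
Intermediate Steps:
X = -⅓ (X = 2/(-6) = 2*(-⅙) = -⅓ ≈ -0.33333)
B(o, M) = -⅓ - 16*M (B(o, M) = -16*M - ⅓ = -⅓ - 16*M)
B(I(-4), (-5 + 1)*0)² = (-⅓ - 16*(-5 + 1)*0)² = (-⅓ - (-64)*0)² = (-⅓ - 16*0)² = (-⅓ + 0)² = (-⅓)² = ⅑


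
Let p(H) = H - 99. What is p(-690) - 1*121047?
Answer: -121836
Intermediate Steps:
p(H) = -99 + H
p(-690) - 1*121047 = (-99 - 690) - 1*121047 = -789 - 121047 = -121836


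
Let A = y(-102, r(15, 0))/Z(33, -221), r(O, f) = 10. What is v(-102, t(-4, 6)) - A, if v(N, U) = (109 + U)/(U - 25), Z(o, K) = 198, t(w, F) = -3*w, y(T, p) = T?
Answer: -3772/429 ≈ -8.7925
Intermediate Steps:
v(N, U) = (109 + U)/(-25 + U)
A = -17/33 (A = -102/198 = -102*1/198 = -17/33 ≈ -0.51515)
v(-102, t(-4, 6)) - A = (109 - 3*(-4))/(-25 - 3*(-4)) - 1*(-17/33) = (109 + 12)/(-25 + 12) + 17/33 = 121/(-13) + 17/33 = -1/13*121 + 17/33 = -121/13 + 17/33 = -3772/429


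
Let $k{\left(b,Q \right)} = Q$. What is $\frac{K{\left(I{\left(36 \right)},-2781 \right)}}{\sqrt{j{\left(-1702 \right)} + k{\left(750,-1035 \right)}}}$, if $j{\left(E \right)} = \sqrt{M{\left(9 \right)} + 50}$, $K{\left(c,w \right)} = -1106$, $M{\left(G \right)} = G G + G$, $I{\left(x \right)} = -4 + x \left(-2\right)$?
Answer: $\frac{1106 i}{\sqrt{1035 - 2 \sqrt{35}}} \approx 34.577 i$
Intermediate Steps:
$I{\left(x \right)} = -4 - 2 x$
$M{\left(G \right)} = G + G^{2}$ ($M{\left(G \right)} = G^{2} + G = G + G^{2}$)
$j{\left(E \right)} = 2 \sqrt{35}$ ($j{\left(E \right)} = \sqrt{9 \left(1 + 9\right) + 50} = \sqrt{9 \cdot 10 + 50} = \sqrt{90 + 50} = \sqrt{140} = 2 \sqrt{35}$)
$\frac{K{\left(I{\left(36 \right)},-2781 \right)}}{\sqrt{j{\left(-1702 \right)} + k{\left(750,-1035 \right)}}} = - \frac{1106}{\sqrt{2 \sqrt{35} - 1035}} = - \frac{1106}{\sqrt{-1035 + 2 \sqrt{35}}}$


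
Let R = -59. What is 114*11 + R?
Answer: 1195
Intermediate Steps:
114*11 + R = 114*11 - 59 = 1254 - 59 = 1195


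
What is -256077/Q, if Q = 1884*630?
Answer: -28453/131880 ≈ -0.21575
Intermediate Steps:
Q = 1186920
-256077/Q = -256077/1186920 = -256077*1/1186920 = -28453/131880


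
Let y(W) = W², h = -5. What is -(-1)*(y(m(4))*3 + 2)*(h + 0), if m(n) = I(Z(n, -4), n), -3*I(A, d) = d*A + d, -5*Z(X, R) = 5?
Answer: -10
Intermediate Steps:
Z(X, R) = -1 (Z(X, R) = -⅕*5 = -1)
I(A, d) = -d/3 - A*d/3 (I(A, d) = -(d*A + d)/3 = -(A*d + d)/3 = -(d + A*d)/3 = -d/3 - A*d/3)
m(n) = 0 (m(n) = -n*(1 - 1)/3 = -⅓*n*0 = 0)
-(-1)*(y(m(4))*3 + 2)*(h + 0) = -(-1)*(0²*3 + 2)*(-5 + 0) = -(-1)*(0*3 + 2)*(-5) = -(-1)*(0 + 2)*(-5) = -(-1)*2*(-5) = -(-1)*(-10) = -1*10 = -10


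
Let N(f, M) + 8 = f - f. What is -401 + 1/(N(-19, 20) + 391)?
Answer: -153582/383 ≈ -401.00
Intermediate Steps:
N(f, M) = -8 (N(f, M) = -8 + (f - f) = -8 + 0 = -8)
-401 + 1/(N(-19, 20) + 391) = -401 + 1/(-8 + 391) = -401 + 1/383 = -153582/383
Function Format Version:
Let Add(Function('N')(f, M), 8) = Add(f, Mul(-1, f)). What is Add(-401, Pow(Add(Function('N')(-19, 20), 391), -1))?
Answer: Rational(-153582, 383) ≈ -401.00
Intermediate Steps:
Function('N')(f, M) = -8 (Function('N')(f, M) = Add(-8, Add(f, Mul(-1, f))) = Add(-8, 0) = -8)
Add(-401, Pow(Add(Function('N')(-19, 20), 391), -1)) = Add(-401, Pow(Add(-8, 391), -1)) = Add(-401, Pow(383, -1)) = Add(-401, Rational(1, 383)) = Rational(-153582, 383)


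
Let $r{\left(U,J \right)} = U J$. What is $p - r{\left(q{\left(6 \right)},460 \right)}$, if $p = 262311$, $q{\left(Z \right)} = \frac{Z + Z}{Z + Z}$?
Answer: $261851$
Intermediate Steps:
$q{\left(Z \right)} = 1$ ($q{\left(Z \right)} = \frac{2 Z}{2 Z} = 2 Z \frac{1}{2 Z} = 1$)
$r{\left(U,J \right)} = J U$
$p - r{\left(q{\left(6 \right)},460 \right)} = 262311 - 460 \cdot 1 = 262311 - 460 = 261851$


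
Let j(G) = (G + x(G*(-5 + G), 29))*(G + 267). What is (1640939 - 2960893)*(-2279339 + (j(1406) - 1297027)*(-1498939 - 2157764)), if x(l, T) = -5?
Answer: 5052793399930988458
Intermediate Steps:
j(G) = (-5 + G)*(267 + G) (j(G) = (G - 5)*(G + 267) = (-5 + G)*(267 + G))
(1640939 - 2960893)*(-2279339 + (j(1406) - 1297027)*(-1498939 - 2157764)) = (1640939 - 2960893)*(-2279339 + ((-1335 + 1406² + 262*1406) - 1297027)*(-1498939 - 2157764)) = -1319954*(-2279339 + ((-1335 + 1976836 + 368372) - 1297027)*(-3656703)) = -1319954*(-2279339 + (2343873 - 1297027)*(-3656703)) = -1319954*(-2279339 + 1046846*(-3656703)) = -1319954*(-2279339 - 3828004908738) = -1319954*(-3828007188077) = 5052793399930988458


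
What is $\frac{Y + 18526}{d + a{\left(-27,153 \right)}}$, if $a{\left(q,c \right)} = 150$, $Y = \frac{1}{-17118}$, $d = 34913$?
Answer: $\frac{317128067}{600208434} \approx 0.52836$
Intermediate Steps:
$Y = - \frac{1}{17118} \approx -5.8418 \cdot 10^{-5}$
$\frac{Y + 18526}{d + a{\left(-27,153 \right)}} = \frac{- \frac{1}{17118} + 18526}{34913 + 150} = \frac{317128067}{17118 \cdot 35063} = \frac{317128067}{17118} \cdot \frac{1}{35063} = \frac{317128067}{600208434}$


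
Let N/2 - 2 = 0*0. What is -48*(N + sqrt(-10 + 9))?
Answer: -192 - 48*I ≈ -192.0 - 48.0*I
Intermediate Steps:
N = 4 (N = 4 + 2*(0*0) = 4 + 2*0 = 4 + 0 = 4)
-48*(N + sqrt(-10 + 9)) = -48*(4 + sqrt(-10 + 9)) = -48*(4 + sqrt(-1)) = -48*(4 + I) = -192 - 48*I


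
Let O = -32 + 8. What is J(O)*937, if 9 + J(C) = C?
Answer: -30921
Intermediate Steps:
O = -24
J(C) = -9 + C
J(O)*937 = (-9 - 24)*937 = -33*937 = -30921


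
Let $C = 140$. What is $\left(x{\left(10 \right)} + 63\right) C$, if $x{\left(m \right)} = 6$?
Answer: $9660$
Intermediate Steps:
$\left(x{\left(10 \right)} + 63\right) C = \left(6 + 63\right) 140 = 69 \cdot 140 = 9660$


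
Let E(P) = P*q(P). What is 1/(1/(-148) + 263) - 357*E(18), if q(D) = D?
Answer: -4502145416/38923 ≈ -1.1567e+5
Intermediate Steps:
E(P) = P² (E(P) = P*P = P²)
1/(1/(-148) + 263) - 357*E(18) = 1/(1/(-148) + 263) - 357*18² = 1/(-1/148 + 263) - 357*324 = 1/(38923/148) - 115668 = 148/38923 - 115668 = -4502145416/38923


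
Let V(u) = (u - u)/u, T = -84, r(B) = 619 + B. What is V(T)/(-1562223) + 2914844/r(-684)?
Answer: -2914844/65 ≈ -44844.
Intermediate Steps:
V(u) = 0 (V(u) = 0/u = 0)
V(T)/(-1562223) + 2914844/r(-684) = 0/(-1562223) + 2914844/(619 - 684) = 0*(-1/1562223) + 2914844/(-65) = 0 + 2914844*(-1/65) = 0 - 2914844/65 = -2914844/65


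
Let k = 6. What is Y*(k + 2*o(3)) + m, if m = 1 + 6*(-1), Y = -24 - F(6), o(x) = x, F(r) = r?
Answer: -365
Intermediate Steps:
Y = -30 (Y = -24 - 1*6 = -24 - 6 = -30)
m = -5 (m = 1 - 6 = -5)
Y*(k + 2*o(3)) + m = -30*(6 + 2*3) - 5 = -30*(6 + 6) - 5 = -30*12 - 5 = -360 - 5 = -365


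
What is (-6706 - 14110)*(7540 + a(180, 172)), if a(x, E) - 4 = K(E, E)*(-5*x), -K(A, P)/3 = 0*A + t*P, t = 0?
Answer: -157035904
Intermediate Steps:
K(A, P) = 0 (K(A, P) = -3*(0*A + 0*P) = -3*(0 + 0) = -3*0 = 0)
a(x, E) = 4 (a(x, E) = 4 + 0*(-5*x) = 4 + 0 = 4)
(-6706 - 14110)*(7540 + a(180, 172)) = (-6706 - 14110)*(7540 + 4) = -20816*7544 = -157035904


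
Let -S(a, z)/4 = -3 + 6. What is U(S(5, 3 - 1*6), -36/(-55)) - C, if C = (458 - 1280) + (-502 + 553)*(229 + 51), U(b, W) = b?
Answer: -13470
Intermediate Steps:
S(a, z) = -12 (S(a, z) = -4*(-3 + 6) = -4*3 = -12)
C = 13458 (C = -822 + 51*280 = -822 + 14280 = 13458)
U(S(5, 3 - 1*6), -36/(-55)) - C = -12 - 1*13458 = -12 - 13458 = -13470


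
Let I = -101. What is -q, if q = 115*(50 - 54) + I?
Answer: 561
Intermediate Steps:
q = -561 (q = 115*(50 - 54) - 101 = 115*(-4) - 101 = -460 - 101 = -561)
-q = -1*(-561) = 561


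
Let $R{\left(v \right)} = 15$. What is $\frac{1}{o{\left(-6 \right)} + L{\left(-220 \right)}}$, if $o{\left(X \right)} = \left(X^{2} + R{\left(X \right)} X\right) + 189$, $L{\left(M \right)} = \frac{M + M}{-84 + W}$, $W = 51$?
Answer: $\frac{3}{445} \approx 0.0067416$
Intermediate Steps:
$L{\left(M \right)} = - \frac{2 M}{33}$ ($L{\left(M \right)} = \frac{M + M}{-84 + 51} = \frac{2 M}{-33} = 2 M \left(- \frac{1}{33}\right) = - \frac{2 M}{33}$)
$o{\left(X \right)} = 189 + X^{2} + 15 X$ ($o{\left(X \right)} = \left(X^{2} + 15 X\right) + 189 = 189 + X^{2} + 15 X$)
$\frac{1}{o{\left(-6 \right)} + L{\left(-220 \right)}} = \frac{1}{\left(189 + \left(-6\right)^{2} + 15 \left(-6\right)\right) - - \frac{40}{3}} = \frac{1}{\left(189 + 36 - 90\right) + \frac{40}{3}} = \frac{1}{135 + \frac{40}{3}} = \frac{1}{\frac{445}{3}} = \frac{3}{445}$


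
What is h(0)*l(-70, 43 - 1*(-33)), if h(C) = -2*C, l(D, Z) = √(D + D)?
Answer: 0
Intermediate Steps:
l(D, Z) = √2*√D (l(D, Z) = √(2*D) = √2*√D)
h(0)*l(-70, 43 - 1*(-33)) = (-2*0)*(√2*√(-70)) = 0*(√2*(I*√70)) = 0*(2*I*√35) = 0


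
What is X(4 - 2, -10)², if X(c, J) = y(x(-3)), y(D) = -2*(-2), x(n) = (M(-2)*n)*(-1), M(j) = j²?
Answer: 16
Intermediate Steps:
x(n) = -4*n (x(n) = ((-2)²*n)*(-1) = (4*n)*(-1) = -4*n)
y(D) = 4
X(c, J) = 4
X(4 - 2, -10)² = 4² = 16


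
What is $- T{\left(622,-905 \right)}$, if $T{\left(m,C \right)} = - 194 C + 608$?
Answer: $-176178$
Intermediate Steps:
$T{\left(m,C \right)} = 608 - 194 C$
$- T{\left(622,-905 \right)} = - (608 - -175570) = - (608 + 175570) = \left(-1\right) 176178 = -176178$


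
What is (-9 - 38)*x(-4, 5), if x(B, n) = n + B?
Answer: -47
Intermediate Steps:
x(B, n) = B + n
(-9 - 38)*x(-4, 5) = (-9 - 38)*(-4 + 5) = -47*1 = -47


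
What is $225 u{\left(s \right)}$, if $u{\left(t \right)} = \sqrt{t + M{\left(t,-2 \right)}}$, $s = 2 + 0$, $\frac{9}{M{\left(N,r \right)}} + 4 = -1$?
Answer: $45 \sqrt{5} \approx 100.62$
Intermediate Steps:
$M{\left(N,r \right)} = - \frac{9}{5}$ ($M{\left(N,r \right)} = \frac{9}{-4 - 1} = \frac{9}{-5} = 9 \left(- \frac{1}{5}\right) = - \frac{9}{5}$)
$s = 2$
$u{\left(t \right)} = \sqrt{- \frac{9}{5} + t}$ ($u{\left(t \right)} = \sqrt{t - \frac{9}{5}} = \sqrt{- \frac{9}{5} + t}$)
$225 u{\left(s \right)} = 225 \frac{\sqrt{-45 + 25 \cdot 2}}{5} = 225 \frac{\sqrt{-45 + 50}}{5} = 225 \frac{\sqrt{5}}{5} = 45 \sqrt{5}$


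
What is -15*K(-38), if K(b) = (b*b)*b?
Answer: 823080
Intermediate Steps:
K(b) = b**3 (K(b) = b**2*b = b**3)
-15*K(-38) = -15*(-38)**3 = -15*(-54872) = 823080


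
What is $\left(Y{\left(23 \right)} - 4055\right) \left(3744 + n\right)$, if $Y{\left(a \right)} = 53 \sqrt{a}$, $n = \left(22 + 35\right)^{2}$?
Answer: $-28356615 + 370629 \sqrt{23} \approx -2.6579 \cdot 10^{7}$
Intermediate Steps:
$n = 3249$ ($n = 57^{2} = 3249$)
$\left(Y{\left(23 \right)} - 4055\right) \left(3744 + n\right) = \left(53 \sqrt{23} - 4055\right) \left(3744 + 3249\right) = \left(-4055 + 53 \sqrt{23}\right) 6993 = -28356615 + 370629 \sqrt{23}$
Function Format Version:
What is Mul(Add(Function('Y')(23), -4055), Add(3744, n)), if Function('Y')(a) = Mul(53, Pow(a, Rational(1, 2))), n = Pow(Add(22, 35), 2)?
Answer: Add(-28356615, Mul(370629, Pow(23, Rational(1, 2)))) ≈ -2.6579e+7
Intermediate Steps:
n = 3249 (n = Pow(57, 2) = 3249)
Mul(Add(Function('Y')(23), -4055), Add(3744, n)) = Mul(Add(Mul(53, Pow(23, Rational(1, 2))), -4055), Add(3744, 3249)) = Mul(Add(-4055, Mul(53, Pow(23, Rational(1, 2)))), 6993) = Add(-28356615, Mul(370629, Pow(23, Rational(1, 2))))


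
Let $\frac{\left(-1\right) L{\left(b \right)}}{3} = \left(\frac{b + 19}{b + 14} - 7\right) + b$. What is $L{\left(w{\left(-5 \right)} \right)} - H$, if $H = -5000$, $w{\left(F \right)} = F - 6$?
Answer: $5046$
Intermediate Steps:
$w{\left(F \right)} = -6 + F$ ($w{\left(F \right)} = F - 6 = -6 + F$)
$L{\left(b \right)} = 21 - 3 b - \frac{3 \left(19 + b\right)}{14 + b}$ ($L{\left(b \right)} = - 3 \left(\left(\frac{b + 19}{b + 14} - 7\right) + b\right) = - 3 \left(\left(\frac{19 + b}{14 + b} - 7\right) + b\right) = - 3 \left(\left(-7 + \frac{19 + b}{14 + b}\right) + b\right) = - 3 \left(-7 + b + \frac{19 + b}{14 + b}\right) = 21 - 3 b - \frac{3 \left(19 + b\right)}{14 + b}$)
$L{\left(w{\left(-5 \right)} \right)} - H = \frac{3 \left(79 - \left(-6 - 5\right)^{2} - 8 \left(-6 - 5\right)\right)}{14 - 11} - -5000 = \frac{3 \left(79 - \left(-11\right)^{2} - -88\right)}{14 - 11} + 5000 = \frac{3 \left(79 - 121 + 88\right)}{3} + 5000 = 3 \cdot \frac{1}{3} \left(79 - 121 + 88\right) + 5000 = 3 \cdot \frac{1}{3} \cdot 46 + 5000 = 46 + 5000 = 5046$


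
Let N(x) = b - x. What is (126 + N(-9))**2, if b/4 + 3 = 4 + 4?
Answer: 24025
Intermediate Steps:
b = 20 (b = -12 + 4*(4 + 4) = -12 + 4*8 = -12 + 32 = 20)
N(x) = 20 - x
(126 + N(-9))**2 = (126 + (20 - 1*(-9)))**2 = (126 + (20 + 9))**2 = (126 + 29)**2 = 155**2 = 24025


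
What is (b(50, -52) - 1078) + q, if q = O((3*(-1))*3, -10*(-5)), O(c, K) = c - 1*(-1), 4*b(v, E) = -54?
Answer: -2199/2 ≈ -1099.5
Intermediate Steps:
b(v, E) = -27/2 (b(v, E) = (¼)*(-54) = -27/2)
O(c, K) = 1 + c (O(c, K) = c + 1 = 1 + c)
q = -8 (q = 1 + (3*(-1))*3 = 1 - 3*3 = 1 - 9 = -8)
(b(50, -52) - 1078) + q = (-27/2 - 1078) - 8 = -2183/2 - 8 = -2199/2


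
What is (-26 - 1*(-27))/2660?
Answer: 1/2660 ≈ 0.00037594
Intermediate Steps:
(-26 - 1*(-27))/2660 = (-26 + 27)*(1/2660) = 1*(1/2660) = 1/2660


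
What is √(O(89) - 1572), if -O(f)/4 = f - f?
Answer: 2*I*√393 ≈ 39.648*I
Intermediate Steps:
O(f) = 0 (O(f) = -4*(f - f) = -4*0 = 0)
√(O(89) - 1572) = √(0 - 1572) = √(-1572) = 2*I*√393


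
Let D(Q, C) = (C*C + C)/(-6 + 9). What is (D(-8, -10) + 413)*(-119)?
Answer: -52717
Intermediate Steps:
D(Q, C) = C/3 + C²/3 (D(Q, C) = (C² + C)/3 = (C + C²)*(⅓) = C/3 + C²/3)
(D(-8, -10) + 413)*(-119) = ((⅓)*(-10)*(1 - 10) + 413)*(-119) = ((⅓)*(-10)*(-9) + 413)*(-119) = (30 + 413)*(-119) = 443*(-119) = -52717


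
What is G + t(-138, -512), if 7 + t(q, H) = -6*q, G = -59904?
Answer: -59083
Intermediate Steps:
t(q, H) = -7 - 6*q
G + t(-138, -512) = -59904 + (-7 - 6*(-138)) = -59904 + (-7 + 828) = -59904 + 821 = -59083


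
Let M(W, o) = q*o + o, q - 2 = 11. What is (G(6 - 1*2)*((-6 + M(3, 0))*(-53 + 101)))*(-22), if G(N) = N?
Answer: 25344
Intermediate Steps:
q = 13 (q = 2 + 11 = 13)
M(W, o) = 14*o (M(W, o) = 13*o + o = 14*o)
(G(6 - 1*2)*((-6 + M(3, 0))*(-53 + 101)))*(-22) = ((6 - 1*2)*((-6 + 14*0)*(-53 + 101)))*(-22) = ((6 - 2)*((-6 + 0)*48))*(-22) = (4*(-6*48))*(-22) = (4*(-288))*(-22) = -1152*(-22) = 25344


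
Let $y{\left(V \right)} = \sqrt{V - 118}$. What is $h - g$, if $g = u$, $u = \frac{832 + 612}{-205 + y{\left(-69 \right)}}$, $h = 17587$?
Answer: $\frac{185669616}{10553} + \frac{361 i \sqrt{187}}{10553} \approx 17594.0 + 0.46779 i$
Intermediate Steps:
$y{\left(V \right)} = \sqrt{-118 + V}$
$u = \frac{1444}{-205 + i \sqrt{187}}$ ($u = \frac{832 + 612}{-205 + \sqrt{-118 - 69}} = \frac{1444}{-205 + \sqrt{-187}} = \frac{1444}{-205 + i \sqrt{187}} \approx -7.0127 - 0.46779 i$)
$g = - \frac{74005}{10553} - \frac{361 i \sqrt{187}}{10553} \approx -7.0127 - 0.46779 i$
$h - g = 17587 - \left(- \frac{74005}{10553} - \frac{361 i \sqrt{187}}{10553}\right) = 17587 + \left(\frac{74005}{10553} + \frac{361 i \sqrt{187}}{10553}\right) = \frac{185669616}{10553} + \frac{361 i \sqrt{187}}{10553}$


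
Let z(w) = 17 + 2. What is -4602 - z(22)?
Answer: -4621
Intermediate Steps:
z(w) = 19
-4602 - z(22) = -4602 - 1*19 = -4602 - 19 = -4621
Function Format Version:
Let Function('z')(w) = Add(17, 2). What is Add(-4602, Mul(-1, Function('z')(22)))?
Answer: -4621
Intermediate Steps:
Function('z')(w) = 19
Add(-4602, Mul(-1, Function('z')(22))) = Add(-4602, Mul(-1, 19)) = Add(-4602, -19) = -4621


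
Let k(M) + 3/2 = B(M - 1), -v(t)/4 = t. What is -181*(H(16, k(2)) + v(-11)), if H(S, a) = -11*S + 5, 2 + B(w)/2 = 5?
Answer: 22987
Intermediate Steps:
v(t) = -4*t
B(w) = 6 (B(w) = -4 + 2*5 = -4 + 10 = 6)
k(M) = 9/2 (k(M) = -3/2 + 6 = 9/2)
H(S, a) = 5 - 11*S
-181*(H(16, k(2)) + v(-11)) = -181*((5 - 11*16) - 4*(-11)) = -181*((5 - 176) + 44) = -181*(-171 + 44) = -181*(-127) = 22987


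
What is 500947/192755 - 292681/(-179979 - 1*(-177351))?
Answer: 57732214871/506560140 ≈ 113.97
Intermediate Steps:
500947/192755 - 292681/(-179979 - 1*(-177351)) = 500947*(1/192755) - 292681/(-179979 + 177351) = 500947/192755 - 292681/(-2628) = 500947/192755 - 292681*(-1/2628) = 500947/192755 + 292681/2628 = 57732214871/506560140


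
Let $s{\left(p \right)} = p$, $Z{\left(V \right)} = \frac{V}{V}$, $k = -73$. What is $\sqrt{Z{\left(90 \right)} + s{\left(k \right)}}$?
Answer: $6 i \sqrt{2} \approx 8.4853 i$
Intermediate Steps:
$Z{\left(V \right)} = 1$
$\sqrt{Z{\left(90 \right)} + s{\left(k \right)}} = \sqrt{1 - 73} = \sqrt{-72} = 6 i \sqrt{2}$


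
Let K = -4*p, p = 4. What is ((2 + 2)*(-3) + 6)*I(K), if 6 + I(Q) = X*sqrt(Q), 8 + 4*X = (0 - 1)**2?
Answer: 36 + 42*I ≈ 36.0 + 42.0*I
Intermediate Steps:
K = -16 (K = -4*4 = -16)
X = -7/4 (X = -2 + (0 - 1)**2/4 = -2 + (1/4)*(-1)**2 = -2 + (1/4)*1 = -2 + 1/4 = -7/4 ≈ -1.7500)
I(Q) = -6 - 7*sqrt(Q)/4
((2 + 2)*(-3) + 6)*I(K) = ((2 + 2)*(-3) + 6)*(-6 - 7*I) = (4*(-3) + 6)*(-6 - 7*I) = (-12 + 6)*(-6 - 7*I) = -6*(-6 - 7*I) = 36 + 42*I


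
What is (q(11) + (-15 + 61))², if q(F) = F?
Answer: 3249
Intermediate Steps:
(q(11) + (-15 + 61))² = (11 + (-15 + 61))² = (11 + 46)² = 57² = 3249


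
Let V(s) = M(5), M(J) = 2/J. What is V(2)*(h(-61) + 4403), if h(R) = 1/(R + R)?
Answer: 107433/61 ≈ 1761.2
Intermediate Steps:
h(R) = 1/(2*R)
V(s) = ⅖ (V(s) = 2/5 = 2*(⅕) = ⅖)
V(2)*(h(-61) + 4403) = 2*((½)/(-61) + 4403)/5 = 2*((½)*(-1/61) + 4403)/5 = 2*(-1/122 + 4403)/5 = (⅖)*(537165/122) = 107433/61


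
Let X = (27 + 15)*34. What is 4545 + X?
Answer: 5973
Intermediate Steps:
X = 1428 (X = 42*34 = 1428)
4545 + X = 4545 + 1428 = 5973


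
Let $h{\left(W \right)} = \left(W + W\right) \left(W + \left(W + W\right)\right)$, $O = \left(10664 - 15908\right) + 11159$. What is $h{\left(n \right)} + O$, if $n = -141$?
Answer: $125201$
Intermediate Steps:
$O = 5915$ ($O = -5244 + 11159 = 5915$)
$h{\left(W \right)} = 6 W^{2}$ ($h{\left(W \right)} = 2 W \left(W + 2 W\right) = 2 W 3 W = 6 W^{2}$)
$h{\left(n \right)} + O = 6 \left(-141\right)^{2} + 5915 = 6 \cdot 19881 + 5915 = 119286 + 5915 = 125201$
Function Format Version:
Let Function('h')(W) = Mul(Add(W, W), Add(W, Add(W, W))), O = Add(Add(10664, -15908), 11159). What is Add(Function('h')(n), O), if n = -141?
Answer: 125201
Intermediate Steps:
O = 5915 (O = Add(-5244, 11159) = 5915)
Function('h')(W) = Mul(6, Pow(W, 2)) (Function('h')(W) = Mul(Mul(2, W), Add(W, Mul(2, W))) = Mul(Mul(2, W), Mul(3, W)) = Mul(6, Pow(W, 2)))
Add(Function('h')(n), O) = Add(Mul(6, Pow(-141, 2)), 5915) = Add(Mul(6, 19881), 5915) = Add(119286, 5915) = 125201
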